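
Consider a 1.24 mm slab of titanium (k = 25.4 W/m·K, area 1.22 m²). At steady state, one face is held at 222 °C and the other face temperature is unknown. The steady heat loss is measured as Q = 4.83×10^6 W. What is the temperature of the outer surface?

T_out = 28.7 °C

Sum the resistances:
  R_titanium = L/(kA) = 0.00124/(25.4·1.22) = 4.002×10^-5 K/W
ΣR = 4.002×10^-5 K/W
ΔT = Q·ΣR = 4.83×10^6 × 4.002×10^-5 = 193.3 K
Heat flows outward, so T_out = T_in − ΔT = 222 − 193.3 = 28.7 °C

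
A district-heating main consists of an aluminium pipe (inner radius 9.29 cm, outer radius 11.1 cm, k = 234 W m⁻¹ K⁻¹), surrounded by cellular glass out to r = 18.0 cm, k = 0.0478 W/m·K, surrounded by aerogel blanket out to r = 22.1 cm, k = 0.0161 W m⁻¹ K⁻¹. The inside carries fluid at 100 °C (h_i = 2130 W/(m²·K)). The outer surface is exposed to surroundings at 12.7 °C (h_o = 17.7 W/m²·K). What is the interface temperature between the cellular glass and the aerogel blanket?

T = 61.8 °C

Treat each layer as a resistance in series:
  R'_conv,in = 1/(2πr h) = 1/(2π·0.0929·2130) = 8.043×10^-4 m·K/W
  R'_aluminium = ln(0.111/0.0929)/(2πk) = 0.1780/(2π·234) = 1.211×10^-4 m·K/W
  R'_cellular glass = ln(0.180/0.111)/(2πk) = 0.4834/(2π·0.0478) = 1.610 m·K/W
  R'_aerogel blanket = ln(0.221/0.180)/(2πk) = 0.2052/(2π·0.0161) = 2.029 m·K/W
  R'_conv,out = 1/(2πr h) = 1/(2π·0.221·17.7) = 0.04069 m·K/W
ΣR = 8.043×10^-4 + 1.211×10^-4 + 1.610 + 2.029 + 0.04069 = 3.681 m·K/W
Q' = ΔT/ΣR = (100 °C − 12.7 °C)/3.681 = 23.72 W/m
From the inner boundary to the cellular glass/aerogel blanket interface, ΣR_partial = 1.611 m·K/W.
T_interface = T_in − Q'·ΣR_partial = 100 °C − (23.72)(1.611) = 61.8 °C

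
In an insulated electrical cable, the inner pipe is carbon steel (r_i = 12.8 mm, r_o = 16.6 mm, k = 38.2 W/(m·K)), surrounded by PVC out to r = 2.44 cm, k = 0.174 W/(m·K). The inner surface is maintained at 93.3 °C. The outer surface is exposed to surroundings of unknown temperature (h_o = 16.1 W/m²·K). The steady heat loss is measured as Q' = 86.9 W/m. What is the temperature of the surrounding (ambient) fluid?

T_out = 27.4 °C

Sum the resistances:
  R'_carbon steel = ln(0.0166/0.0128)/(2πk) = 0.2600/(2π·38.2) = 0.001083 m·K/W
  R'_PVC = ln(0.0244/0.0166)/(2πk) = 0.3852/(2π·0.174) = 0.3523 m·K/W
  R'_conv,out = 1/(2πr h) = 1/(2π·0.0244·16.1) = 0.4051 m·K/W
ΣR = 0.7585 m·K/W
ΔT = Q'·ΣR = 86.9 × 0.7585 = 65.91 K
Heat flows outward, so T_out = T_in − ΔT = 93.3 − 65.91 = 27.4 °C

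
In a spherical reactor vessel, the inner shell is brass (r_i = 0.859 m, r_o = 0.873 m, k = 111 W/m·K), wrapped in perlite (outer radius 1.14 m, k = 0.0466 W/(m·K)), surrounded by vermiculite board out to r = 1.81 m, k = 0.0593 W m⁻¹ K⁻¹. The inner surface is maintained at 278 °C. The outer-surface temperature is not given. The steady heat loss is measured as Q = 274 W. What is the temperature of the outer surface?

T_out = 33.1 °C

Series resistances:
  R_brass = (1/0.859 − 1/0.873)/(4πk) = 0.01867/(4π·111) = 1.338×10^-5 K/W
  R_perlite = (1/0.873 − 1/1.14)/(4πk) = 0.2683/(4π·0.0466) = 0.4581 K/W
  R_vermiculite board = (1/1.14 − 1/1.81)/(4πk) = 0.3247/(4π·0.0593) = 0.4357 K/W
ΣR = 0.8939 K/W
ΔT = Q·ΣR = 274 × 0.8939 = 244.9 K
Heat flows outward, so T_out = T_in − ΔT = 278 − 244.9 = 33.1 °C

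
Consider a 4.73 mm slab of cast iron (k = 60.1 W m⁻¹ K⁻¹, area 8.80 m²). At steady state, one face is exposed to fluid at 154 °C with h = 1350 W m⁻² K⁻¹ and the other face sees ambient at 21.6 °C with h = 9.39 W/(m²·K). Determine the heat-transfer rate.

Q = 10900 W

Treat each layer as a resistance in series:
  R_conv,in = 1/(hA) = 1/(1350·8.80) = 8.418×10^-5 K/W
  R_cast iron = L/(kA) = 0.00473/(60.1·8.80) = 8.943×10^-6 K/W
  R_conv,out = 1/(hA) = 1/(9.39·8.80) = 0.01210 K/W
ΣR = 8.418×10^-5 + 8.943×10^-6 + 0.01210 = 0.01219 K/W
Q = ΔT/ΣR = (154 °C − 21.6 °C)/0.01219 = 10900 W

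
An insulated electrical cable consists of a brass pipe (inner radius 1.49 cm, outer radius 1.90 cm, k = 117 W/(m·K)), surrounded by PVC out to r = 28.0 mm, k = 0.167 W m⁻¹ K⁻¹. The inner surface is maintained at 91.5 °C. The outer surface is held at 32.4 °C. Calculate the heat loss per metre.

Q' = 160 W/m

Treat each layer as a resistance in series:
  R'_brass = ln(0.0190/0.0149)/(2πk) = 0.2431/(2π·117) = 3.307×10^-4 m·K/W
  R'_PVC = ln(0.0280/0.0190)/(2πk) = 0.3878/(2π·0.167) = 0.3695 m·K/W
ΣR = 3.307×10^-4 + 0.3695 = 0.3698 m·K/W
Q' = ΔT/ΣR = (91.5 °C − 32.4 °C)/0.3698 = 160 W/m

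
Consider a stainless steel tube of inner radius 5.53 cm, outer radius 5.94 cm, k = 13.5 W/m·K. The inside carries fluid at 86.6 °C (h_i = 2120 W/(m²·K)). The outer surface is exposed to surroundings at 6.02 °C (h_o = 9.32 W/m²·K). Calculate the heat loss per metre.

Q' = 278 W/m

Treat each layer as a resistance in series:
  R'_conv,in = 1/(2πr h) = 1/(2π·0.0553·2120) = 0.001358 m·K/W
  R'_stainless steel = ln(0.0594/0.0553)/(2πk) = 0.07152/(2π·13.5) = 8.432×10^-4 m·K/W
  R'_conv,out = 1/(2πr h) = 1/(2π·0.0594·9.32) = 0.2875 m·K/W
ΣR = 0.001358 + 8.432×10^-4 + 0.2875 = 0.2897 m·K/W
Q' = ΔT/ΣR = (86.6 °C − 6.02 °C)/0.2897 = 278 W/m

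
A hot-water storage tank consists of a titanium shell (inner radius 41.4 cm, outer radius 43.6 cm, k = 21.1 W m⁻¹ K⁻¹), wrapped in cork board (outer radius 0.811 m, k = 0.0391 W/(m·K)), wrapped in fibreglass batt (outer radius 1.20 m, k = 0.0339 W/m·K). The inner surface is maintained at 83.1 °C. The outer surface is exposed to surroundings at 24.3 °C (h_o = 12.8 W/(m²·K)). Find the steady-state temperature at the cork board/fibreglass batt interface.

T = 42.2 °C

Resistance network (inner→outer):
  R_titanium = (1/0.414 − 1/0.436)/(4πk) = 0.1219/(4π·21.1) = 4.597×10^-4 K/W
  R_cork board = (1/0.436 − 1/0.811)/(4πk) = 1.061/(4π·0.0391) = 2.158 K/W
  R_fibreglass batt = (1/0.811 − 1/1.20)/(4πk) = 0.3997/(4π·0.0339) = 0.9383 K/W
  R_conv,out = 1/(4πr²h) = 1/(4π·1.20²·12.8) = 0.004317 K/W
ΣR = 4.597×10^-4 + 2.158 + 0.9383 + 0.004317 = 3.101 K/W
Q = ΔT/ΣR = (83.1 °C − 24.3 °C)/3.101 = 18.96 W
From the inner boundary to the cork board/fibreglass batt interface, ΣR_partial = 2.158 K/W.
T_interface = T_in − Q·ΣR_partial = 83.1 °C − (18.96)(2.158) = 42.2 °C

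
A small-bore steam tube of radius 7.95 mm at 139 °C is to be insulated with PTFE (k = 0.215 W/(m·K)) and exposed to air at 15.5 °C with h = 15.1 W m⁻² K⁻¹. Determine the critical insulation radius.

r_cr = 1.42 cm

For a cylinder, r_cr = k_ins/h = 0.215/15.1 = 0.0142 m = 1.42 cm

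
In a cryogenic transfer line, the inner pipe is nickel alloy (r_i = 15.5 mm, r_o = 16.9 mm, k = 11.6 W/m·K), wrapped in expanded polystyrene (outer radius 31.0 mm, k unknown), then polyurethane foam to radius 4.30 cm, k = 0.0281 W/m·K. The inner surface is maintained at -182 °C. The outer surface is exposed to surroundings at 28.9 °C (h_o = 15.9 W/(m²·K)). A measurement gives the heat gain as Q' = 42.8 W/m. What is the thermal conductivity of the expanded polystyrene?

k = 0.0340 W/m·K

ΣR = ΔT/Q' = |-182 − 28.9|/42.8 = 4.928 m·K/W
Known resistances:
  R'_nickel alloy = ln(0.0169/0.0155)/(2πk) = 0.08647/(2π·11.6) = 0.001186 m·K/W
  R'_polyurethane foam = ln(0.0430/0.0310)/(2πk) = 0.3272/(2π·0.0281) = 1.853 m·K/W
  R'_conv,out = 1/(2πr h) = 1/(2π·0.0430·15.9) = 0.2328 m·K/W
R_expanded polystyrene = ΣR − ΣR_known = 4.928 − 2.087 = 2.841 m·K/W
ln(r₂/r₁)/(2πk) = 2.841 ⇒ k = 0.6067/(2π·2.841) = 0.0340 W/m·K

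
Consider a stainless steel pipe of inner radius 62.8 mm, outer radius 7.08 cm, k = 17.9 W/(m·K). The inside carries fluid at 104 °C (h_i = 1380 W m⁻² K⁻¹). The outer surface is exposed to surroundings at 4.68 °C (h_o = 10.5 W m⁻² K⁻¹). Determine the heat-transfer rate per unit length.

Q' = 458 W/m

Resistance network (inner→outer):
  R'_conv,in = 1/(2πr h) = 1/(2π·0.0628·1380) = 0.001836 m·K/W
  R'_stainless steel = ln(0.0708/0.0628)/(2πk) = 0.1199/(2π·17.9) = 0.001066 m·K/W
  R'_conv,out = 1/(2πr h) = 1/(2π·0.0708·10.5) = 0.2141 m·K/W
ΣR = 0.001836 + 0.001066 + 0.2141 = 0.2170 m·K/W
Q' = ΔT/ΣR = (104 °C − 4.68 °C)/0.2170 = 458 W/m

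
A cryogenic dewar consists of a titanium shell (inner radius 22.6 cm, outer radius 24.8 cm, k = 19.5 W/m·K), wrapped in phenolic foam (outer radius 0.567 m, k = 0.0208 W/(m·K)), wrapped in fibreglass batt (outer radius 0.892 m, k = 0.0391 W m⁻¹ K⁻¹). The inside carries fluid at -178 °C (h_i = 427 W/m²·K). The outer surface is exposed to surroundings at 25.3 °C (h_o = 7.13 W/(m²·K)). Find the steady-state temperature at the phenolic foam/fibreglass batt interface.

Series thermal resistances, inner to outer:
  R_conv,in = 1/(4πr²h) = 1/(4π·0.226²·427) = 0.003649 K/W
  R_titanium = (1/0.226 − 1/0.248)/(4πk) = 0.3925/(4π·19.5) = 0.001602 K/W
  R_phenolic foam = (1/0.248 − 1/0.567)/(4πk) = 2.269/(4π·0.0208) = 8.679 K/W
  R_fibreglass batt = (1/0.567 − 1/0.892)/(4πk) = 0.6426/(4π·0.0391) = 1.308 K/W
  R_conv,out = 1/(4πr²h) = 1/(4π·0.892²·7.13) = 0.01403 K/W
ΣR = 0.003649 + 0.001602 + 8.679 + 1.308 + 0.01403 = 10.01 K/W
Q = ΔT/ΣR = (-178 °C − 25.3 °C)/10.01 = -20.31 W
From the inner boundary to the phenolic foam/fibreglass batt interface, ΣR_partial = 8.684 K/W.
T_interface = T_in − Q·ΣR_partial = -178 °C − (-20.31)(8.684) = -1.6 °C

T = -1.6 °C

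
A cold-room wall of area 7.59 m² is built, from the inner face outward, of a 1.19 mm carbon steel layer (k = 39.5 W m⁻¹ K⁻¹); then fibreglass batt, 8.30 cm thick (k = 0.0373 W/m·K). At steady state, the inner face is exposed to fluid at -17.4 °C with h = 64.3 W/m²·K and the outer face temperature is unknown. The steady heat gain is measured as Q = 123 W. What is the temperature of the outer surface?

T_out = 18.9 °C

Sum the resistances:
  R_conv,in = 1/(hA) = 1/(64.3·7.59) = 0.002049 K/W
  R_carbon steel = L/(kA) = 0.00119/(39.5·7.59) = 3.969×10^-6 K/W
  R_fibreglass batt = L/(kA) = 0.0830/(0.0373·7.59) = 0.2932 K/W
ΣR = 0.2952 K/W
ΔT = Q·ΣR = 123 × 0.2952 = 36.31 K
Heat flows inward, so T_out = T_in + ΔT = -17.4 + 36.31 = 18.9 °C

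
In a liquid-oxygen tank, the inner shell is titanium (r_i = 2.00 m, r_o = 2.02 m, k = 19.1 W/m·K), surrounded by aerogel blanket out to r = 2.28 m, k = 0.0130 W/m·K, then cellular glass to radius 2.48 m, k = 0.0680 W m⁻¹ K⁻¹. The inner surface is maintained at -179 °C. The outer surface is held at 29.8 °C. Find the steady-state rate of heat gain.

Series thermal resistances, inner to outer:
  R_titanium = (1/2.00 − 1/2.02)/(4πk) = 0.004950/(4π·19.1) = 2.063×10^-5 K/W
  R_aerogel blanket = (1/2.02 − 1/2.28)/(4πk) = 0.05645/(4π·0.0130) = 0.3456 K/W
  R_cellular glass = (1/2.28 − 1/2.48)/(4πk) = 0.03537/(4π·0.0680) = 0.04139 K/W
ΣR = 2.063×10^-5 + 0.3456 + 0.04139 = 0.3870 K/W
Q = ΔT/ΣR = (-179 °C − 29.8 °C)/0.3870 = -540 W
(Negative Q ⇒ heat flows inward; heat gain = 540 W.)

Q = 540 W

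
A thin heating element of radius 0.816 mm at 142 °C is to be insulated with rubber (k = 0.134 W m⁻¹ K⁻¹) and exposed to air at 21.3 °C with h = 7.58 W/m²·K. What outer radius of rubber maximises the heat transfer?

For a cylinder, r_cr = k_ins/h = 0.134/7.58 = 0.0177 m = 1.77 cm

r_cr = 1.77 cm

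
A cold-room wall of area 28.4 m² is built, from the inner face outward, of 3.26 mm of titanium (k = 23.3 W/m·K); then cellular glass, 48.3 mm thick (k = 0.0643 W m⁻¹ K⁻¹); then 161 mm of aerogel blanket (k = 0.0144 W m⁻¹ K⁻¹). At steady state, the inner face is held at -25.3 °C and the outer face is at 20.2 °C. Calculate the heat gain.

Q = 108 W

Series thermal resistances, inner to outer:
  R_titanium = L/(kA) = 0.00326/(23.3·28.4) = 4.927×10^-6 K/W
  R_cellular glass = L/(kA) = 0.0483/(0.0643·28.4) = 0.02645 K/W
  R_aerogel blanket = L/(kA) = 0.161/(0.0144·28.4) = 0.3937 K/W
ΣR = 4.927×10^-6 + 0.02645 + 0.3937 = 0.4202 K/W
Q = ΔT/ΣR = (-25.3 °C − 20.2 °C)/0.4202 = -108 W
(Negative Q ⇒ heat flows inward; heat gain = 108 W.)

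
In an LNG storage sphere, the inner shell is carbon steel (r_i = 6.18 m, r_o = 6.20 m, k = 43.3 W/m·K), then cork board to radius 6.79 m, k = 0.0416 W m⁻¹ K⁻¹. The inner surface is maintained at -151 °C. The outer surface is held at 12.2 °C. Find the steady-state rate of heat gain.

Treat each layer as a resistance in series:
  R_carbon steel = (1/6.18 − 1/6.20)/(4πk) = 5.220×10^-4/(4π·43.3) = 9.593×10^-7 K/W
  R_cork board = (1/6.20 − 1/6.79)/(4πk) = 0.01401/(4π·0.0416) = 0.02681 K/W
ΣR = 9.593×10^-7 + 0.02681 = 0.02681 K/W
Q = ΔT/ΣR = (-151 °C − 12.2 °C)/0.02681 = -6090 W
(Negative Q ⇒ heat flows inward; heat gain = 6090 W.)

Q = 6.09 kW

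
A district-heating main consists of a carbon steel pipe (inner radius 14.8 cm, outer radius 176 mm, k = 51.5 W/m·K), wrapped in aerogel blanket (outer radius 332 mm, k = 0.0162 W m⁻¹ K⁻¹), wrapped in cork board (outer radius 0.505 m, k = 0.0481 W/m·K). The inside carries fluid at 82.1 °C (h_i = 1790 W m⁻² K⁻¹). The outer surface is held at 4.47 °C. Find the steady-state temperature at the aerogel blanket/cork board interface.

T = 18.6 °C

Resistance network (inner→outer):
  R'_conv,in = 1/(2πr h) = 1/(2π·0.148·1790) = 6.008×10^-4 m·K/W
  R'_carbon steel = ln(0.176/0.148)/(2πk) = 0.1733/(2π·51.5) = 5.355×10^-4 m·K/W
  R'_aerogel blanket = ln(0.332/0.176)/(2πk) = 0.6347/(2π·0.0162) = 6.235 m·K/W
  R'_cork board = ln(0.505/0.332)/(2πk) = 0.4194/(2π·0.0481) = 1.388 m·K/W
ΣR = 6.008×10^-4 + 5.355×10^-4 + 6.235 + 1.388 = 7.624 m·K/W
Q' = ΔT/ΣR = (82.1 °C − 4.47 °C)/7.624 = 10.18 W/m
From the inner boundary to the aerogel blanket/cork board interface, ΣR_partial = 6.236 m·K/W.
T_interface = T_in − Q'·ΣR_partial = 82.1 °C − (10.18)(6.236) = 18.6 °C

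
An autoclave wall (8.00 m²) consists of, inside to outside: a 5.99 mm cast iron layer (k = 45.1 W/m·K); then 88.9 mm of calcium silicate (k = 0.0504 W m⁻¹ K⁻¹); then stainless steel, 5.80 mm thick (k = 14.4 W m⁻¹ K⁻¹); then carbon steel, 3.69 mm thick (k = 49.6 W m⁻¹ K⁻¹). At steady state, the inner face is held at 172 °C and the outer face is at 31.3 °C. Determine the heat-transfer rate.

Q = 638 W

Series thermal resistances, inner to outer:
  R_cast iron = L/(kA) = 0.00599/(45.1·8.00) = 1.660×10^-5 K/W
  R_calcium silicate = L/(kA) = 0.0889/(0.0504·8.00) = 0.2205 K/W
  R_stainless steel = L/(kA) = 0.00580/(14.4·8.00) = 5.035×10^-5 K/W
  R_carbon steel = L/(kA) = 0.00369/(49.6·8.00) = 9.299×10^-6 K/W
ΣR = 1.660×10^-5 + 0.2205 + 5.035×10^-5 + 9.299×10^-6 = 0.2206 K/W
Q = ΔT/ΣR = (172 °C − 31.3 °C)/0.2206 = 638 W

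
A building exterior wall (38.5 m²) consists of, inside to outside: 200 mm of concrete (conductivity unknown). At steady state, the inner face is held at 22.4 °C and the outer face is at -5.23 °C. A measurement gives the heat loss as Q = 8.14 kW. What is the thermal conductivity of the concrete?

k = 1.53 W/m·K

ΣR = ΔT/Q = |22.4 − -5.23|/8140 = 0.003394 K/W
L/(kA) = 0.003394 ⇒ k = 0.200/(0.003394·38.5) = 1.53 W/m·K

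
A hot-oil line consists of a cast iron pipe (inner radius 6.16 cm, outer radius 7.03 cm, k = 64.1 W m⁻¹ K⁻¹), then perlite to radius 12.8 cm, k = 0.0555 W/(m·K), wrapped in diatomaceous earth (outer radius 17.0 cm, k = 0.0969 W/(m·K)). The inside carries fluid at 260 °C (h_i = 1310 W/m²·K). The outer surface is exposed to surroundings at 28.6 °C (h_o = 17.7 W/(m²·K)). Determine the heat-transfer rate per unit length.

Q' = 103 W/m

Treat each layer as a resistance in series:
  R'_conv,in = 1/(2πr h) = 1/(2π·0.0616·1310) = 0.001972 m·K/W
  R'_cast iron = ln(0.0703/0.0616)/(2πk) = 0.1321/(2π·64.1) = 3.280×10^-4 m·K/W
  R'_perlite = ln(0.128/0.0703)/(2πk) = 0.5993/(2π·0.0555) = 1.718 m·K/W
  R'_diatomaceous earth = ln(0.170/0.128)/(2πk) = 0.2838/(2π·0.0969) = 0.4661 m·K/W
  R'_conv,out = 1/(2πr h) = 1/(2π·0.170·17.7) = 0.05289 m·K/W
ΣR = 0.001972 + 3.280×10^-4 + 1.718 + 0.4661 + 0.05289 = 2.239 m·K/W
Q' = ΔT/ΣR = (260 °C − 28.6 °C)/2.239 = 103 W/m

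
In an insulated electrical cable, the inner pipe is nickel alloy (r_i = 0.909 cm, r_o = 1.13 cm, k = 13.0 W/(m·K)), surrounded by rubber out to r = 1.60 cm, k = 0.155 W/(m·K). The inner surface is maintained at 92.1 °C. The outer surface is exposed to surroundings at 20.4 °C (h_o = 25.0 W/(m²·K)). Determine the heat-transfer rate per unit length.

Resistance network (inner→outer):
  R'_nickel alloy = ln(0.0113/0.00909)/(2πk) = 0.2176/(2π·13.0) = 0.002664 m·K/W
  R'_rubber = ln(0.0160/0.0113)/(2πk) = 0.3478/(2π·0.155) = 0.3571 m·K/W
  R'_conv,out = 1/(2πr h) = 1/(2π·0.0160·25.0) = 0.3979 m·K/W
ΣR = 0.002664 + 0.3571 + 0.3979 = 0.7577 m·K/W
Q' = ΔT/ΣR = (92.1 °C − 20.4 °C)/0.7577 = 94.6 W/m

Q' = 94.6 W/m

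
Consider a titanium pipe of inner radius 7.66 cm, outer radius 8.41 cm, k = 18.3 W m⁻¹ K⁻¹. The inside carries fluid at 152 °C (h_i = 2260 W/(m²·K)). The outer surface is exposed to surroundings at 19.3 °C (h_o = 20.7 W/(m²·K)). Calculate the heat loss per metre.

Q' = 1420 W/m

Treat each layer as a resistance in series:
  R'_conv,in = 1/(2πr h) = 1/(2π·0.0766·2260) = 9.194×10^-4 m·K/W
  R'_titanium = ln(0.0841/0.0766)/(2πk) = 0.09341/(2π·18.3) = 8.124×10^-4 m·K/W
  R'_conv,out = 1/(2πr h) = 1/(2π·0.0841·20.7) = 0.09142 m·K/W
ΣR = 9.194×10^-4 + 8.124×10^-4 + 0.09142 = 0.09315 m·K/W
Q' = ΔT/ΣR = (152 °C − 19.3 °C)/0.09315 = 1420 W/m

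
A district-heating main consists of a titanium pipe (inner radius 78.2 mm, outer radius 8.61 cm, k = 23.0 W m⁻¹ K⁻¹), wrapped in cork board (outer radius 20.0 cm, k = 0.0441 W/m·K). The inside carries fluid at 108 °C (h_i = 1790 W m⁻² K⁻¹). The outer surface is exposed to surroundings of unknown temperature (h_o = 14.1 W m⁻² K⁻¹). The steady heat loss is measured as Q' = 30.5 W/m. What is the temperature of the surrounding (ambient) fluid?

T_out = 13.5 °C

Sum the resistances:
  R'_conv,in = 1/(2πr h) = 1/(2π·0.0782·1790) = 0.001137 m·K/W
  R'_titanium = ln(0.0861/0.0782)/(2πk) = 0.09624/(2π·23.0) = 6.660×10^-4 m·K/W
  R'_cork board = ln(0.200/0.0861)/(2πk) = 0.8428/(2π·0.0441) = 3.042 m·K/W
  R'_conv,out = 1/(2πr h) = 1/(2π·0.200·14.1) = 0.05644 m·K/W
ΣR = 3.100 m·K/W
ΔT = Q'·ΣR = 30.5 × 3.100 = 94.55 K
Heat flows outward, so T_out = T_in − ΔT = 108 − 94.55 = 13.5 °C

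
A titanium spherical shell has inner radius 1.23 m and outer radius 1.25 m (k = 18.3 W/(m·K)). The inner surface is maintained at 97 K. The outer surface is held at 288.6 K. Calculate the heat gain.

Q = 3.39×10^6 W

Q = 4πk·ΔT/(1/r₁ − 1/r₂) = 4π × 18.3 × 191.6 / (1/1.23 − 1/1.25) = 3.39×10^6 W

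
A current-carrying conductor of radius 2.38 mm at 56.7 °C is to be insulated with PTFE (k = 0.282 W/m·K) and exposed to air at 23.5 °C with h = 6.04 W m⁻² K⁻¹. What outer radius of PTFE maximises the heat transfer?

For a cylinder, r_cr = k_ins/h = 0.282/6.04 = 0.0467 m = 4.67 cm

r_cr = 4.67 cm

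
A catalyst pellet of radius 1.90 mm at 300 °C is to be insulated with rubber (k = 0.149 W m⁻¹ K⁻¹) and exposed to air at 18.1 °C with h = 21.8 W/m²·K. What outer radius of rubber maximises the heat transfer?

r_cr = 1.37 cm

For a sphere, r_cr = 2k_ins/h = 2·0.149/21.8 = 0.0137 m = 1.37 cm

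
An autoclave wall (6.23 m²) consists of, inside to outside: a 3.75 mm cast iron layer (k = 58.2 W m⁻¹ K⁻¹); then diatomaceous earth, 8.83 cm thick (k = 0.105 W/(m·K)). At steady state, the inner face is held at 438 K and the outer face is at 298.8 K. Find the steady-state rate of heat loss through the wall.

Q = 1030 W

Resistance network (inner→outer):
  R_cast iron = L/(kA) = 0.00375/(58.2·6.23) = 1.034×10^-5 K/W
  R_diatomaceous earth = L/(kA) = 0.0883/(0.105·6.23) = 0.1350 K/W
ΣR = 1.034×10^-5 + 0.1350 = 0.1350 K/W
Q = ΔT/ΣR = (438 K − 298.8 K)/0.1350 = 1030 W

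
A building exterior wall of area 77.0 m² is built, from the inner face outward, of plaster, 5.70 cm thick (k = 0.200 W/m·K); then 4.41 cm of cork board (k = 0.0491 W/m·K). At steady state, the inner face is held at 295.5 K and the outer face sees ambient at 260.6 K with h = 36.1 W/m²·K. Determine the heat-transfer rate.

Series thermal resistances, inner to outer:
  R_plaster = L/(kA) = 0.0570/(0.200·77.0) = 0.003701 K/W
  R_cork board = L/(kA) = 0.0441/(0.0491·77.0) = 0.01166 K/W
  R_conv,out = 1/(hA) = 1/(36.1·77.0) = 3.598×10^-4 K/W
ΣR = 0.003701 + 0.01166 + 3.598×10^-4 = 0.01572 K/W
Q = ΔT/ΣR = (295.5 K − 260.6 K)/0.01572 = 2220 W

Q = 2.22 kW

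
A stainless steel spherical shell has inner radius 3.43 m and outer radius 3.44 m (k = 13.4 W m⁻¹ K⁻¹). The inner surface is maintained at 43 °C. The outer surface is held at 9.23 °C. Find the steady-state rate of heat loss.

Q = 6710 kW

Q = 4πk·ΔT/(1/r₁ − 1/r₂) = 4π × 13.4 × 33.77 / (1/3.43 − 1/3.44) = 6.71×10^6 W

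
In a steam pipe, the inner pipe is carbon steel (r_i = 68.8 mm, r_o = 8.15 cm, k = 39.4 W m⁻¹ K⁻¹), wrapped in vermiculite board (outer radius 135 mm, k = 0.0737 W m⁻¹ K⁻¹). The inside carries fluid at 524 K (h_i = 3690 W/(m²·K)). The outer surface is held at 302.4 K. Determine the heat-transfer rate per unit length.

Q' = 203 W/m

Treat each layer as a resistance in series:
  R'_conv,in = 1/(2πr h) = 1/(2π·0.0688·3690) = 6.269×10^-4 m·K/W
  R'_carbon steel = ln(0.0815/0.0688)/(2πk) = 0.1694/(2π·39.4) = 6.843×10^-4 m·K/W
  R'_vermiculite board = ln(0.135/0.0815)/(2πk) = 0.5047/(2π·0.0737) = 1.090 m·K/W
ΣR = 6.269×10^-4 + 6.843×10^-4 + 1.090 = 1.091 m·K/W
Q' = ΔT/ΣR = (524 K − 302.4 K)/1.091 = 203 W/m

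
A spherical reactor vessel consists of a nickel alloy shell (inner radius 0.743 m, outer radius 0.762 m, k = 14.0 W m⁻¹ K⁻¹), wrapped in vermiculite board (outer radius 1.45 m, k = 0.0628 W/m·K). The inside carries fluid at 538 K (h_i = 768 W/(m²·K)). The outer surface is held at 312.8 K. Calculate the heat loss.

Q = 285 W

Resistance network (inner→outer):
  R_conv,in = 1/(4πr²h) = 1/(4π·0.743²·768) = 1.877×10^-4 K/W
  R_nickel alloy = (1/0.743 − 1/0.762)/(4πk) = 0.03356/(4π·14.0) = 1.908×10^-4 K/W
  R_vermiculite board = (1/0.762 − 1/1.45)/(4πk) = 0.6227/(4π·0.0628) = 0.7890 K/W
ΣR = 1.877×10^-4 + 1.908×10^-4 + 0.7890 = 0.7894 K/W
Q = ΔT/ΣR = (538 K − 312.8 K)/0.7894 = 285 W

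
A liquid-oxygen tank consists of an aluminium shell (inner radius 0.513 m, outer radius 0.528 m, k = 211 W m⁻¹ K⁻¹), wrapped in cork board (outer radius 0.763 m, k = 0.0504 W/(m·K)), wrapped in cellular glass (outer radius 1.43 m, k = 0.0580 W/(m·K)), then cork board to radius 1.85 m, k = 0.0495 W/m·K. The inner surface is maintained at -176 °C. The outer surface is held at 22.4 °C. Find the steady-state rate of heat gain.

Q = 98.5 W

Treat each layer as a resistance in series:
  R_aluminium = (1/0.513 − 1/0.528)/(4πk) = 0.05538/(4π·211) = 2.089×10^-5 K/W
  R_cork board = (1/0.528 − 1/0.763)/(4πk) = 0.5833/(4π·0.0504) = 0.9210 K/W
  R_cellular glass = (1/0.763 − 1/1.43)/(4πk) = 0.6113/(4π·0.0580) = 0.8387 K/W
  R_cork board = (1/1.43 − 1/1.85)/(4πk) = 0.1588/(4π·0.0495) = 0.2552 K/W
ΣR = 2.089×10^-5 + 0.9210 + 0.8387 + 0.2552 = 2.015 K/W
Q = ΔT/ΣR = (-176 °C − 22.4 °C)/2.015 = -98.5 W
(Negative Q ⇒ heat flows inward; heat gain = 98.5 W.)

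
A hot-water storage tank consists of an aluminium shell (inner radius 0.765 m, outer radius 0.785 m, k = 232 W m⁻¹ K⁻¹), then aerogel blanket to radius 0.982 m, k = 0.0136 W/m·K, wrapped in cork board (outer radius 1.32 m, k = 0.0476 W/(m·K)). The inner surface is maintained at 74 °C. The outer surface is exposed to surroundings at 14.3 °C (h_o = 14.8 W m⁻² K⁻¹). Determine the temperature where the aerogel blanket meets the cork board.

Resistance network (inner→outer):
  R_aluminium = (1/0.765 − 1/0.785)/(4πk) = 0.03330/(4π·232) = 1.142×10^-5 K/W
  R_aerogel blanket = (1/0.785 − 1/0.982)/(4πk) = 0.2556/(4π·0.0136) = 1.495 K/W
  R_cork board = (1/0.982 − 1/1.32)/(4πk) = 0.2608/(4π·0.0476) = 0.4359 K/W
  R_conv,out = 1/(4πr²h) = 1/(4π·1.32²·14.8) = 0.003086 K/W
ΣR = 1.142×10^-5 + 1.495 + 0.4359 + 0.003086 = 1.934 K/W
Q = ΔT/ΣR = (74 °C − 14.3 °C)/1.934 = 30.87 W
From the inner boundary to the aerogel blanket/cork board interface, ΣR_partial = 1.495 K/W.
T_interface = T_in − Q·ΣR_partial = 74 °C − (30.87)(1.495) = 27.8 °C

T = 27.8 °C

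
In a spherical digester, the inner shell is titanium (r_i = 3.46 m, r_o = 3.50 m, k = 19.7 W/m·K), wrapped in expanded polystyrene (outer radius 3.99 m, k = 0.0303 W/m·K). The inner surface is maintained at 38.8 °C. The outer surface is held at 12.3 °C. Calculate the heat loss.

Q = 288 W

Series thermal resistances, inner to outer:
  R_titanium = (1/3.46 − 1/3.50)/(4πk) = 0.003303/(4π·19.7) = 1.334×10^-5 K/W
  R_expanded polystyrene = (1/3.50 − 1/3.99)/(4πk) = 0.03509/(4π·0.0303) = 0.09215 K/W
ΣR = 1.334×10^-5 + 0.09215 = 0.09216 K/W
Q = ΔT/ΣR = (38.8 °C − 12.3 °C)/0.09216 = 288 W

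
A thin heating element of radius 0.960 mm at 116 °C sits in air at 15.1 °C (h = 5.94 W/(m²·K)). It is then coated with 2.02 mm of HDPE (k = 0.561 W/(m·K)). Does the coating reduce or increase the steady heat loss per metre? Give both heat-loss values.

Critical radius for a cylinder: r_cr = k/h = 0.0944 m = 9.44 cm.
Outer radius after coating: r₂ = 9.60×10^-4 + 0.00202 = 0.002980 m.
Since r₁ < r_cr and r₂ ≤ r_cr, the coating moves toward the maximum at r_cr — heat loss rises.
Bare: R = 1/(2πr₁h) = 27.91 m·K/W; Q = 100.9/27.91 = 3.62 W/m.
Coated: R = R_cond + R_conv = 9.313 m·K/W; Q = 100.9/9.313 = 10.8 W/m.

increases: 3.62 → 10.8 W/m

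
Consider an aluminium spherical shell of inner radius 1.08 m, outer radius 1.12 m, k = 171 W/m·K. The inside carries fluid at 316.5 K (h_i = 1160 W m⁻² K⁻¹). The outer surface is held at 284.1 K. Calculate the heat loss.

Series thermal resistances, inner to outer:
  R_conv,in = 1/(4πr²h) = 1/(4π·1.08²·1160) = 5.881×10^-5 K/W
  R_aluminium = (1/1.08 − 1/1.12)/(4πk) = 0.03307/(4π·171) = 1.539×10^-5 K/W
ΣR = 5.881×10^-5 + 1.539×10^-5 = 7.420×10^-5 K/W
Q = ΔT/ΣR = (316.5 K − 284.1 K)/7.420×10^-5 = 4.37×10^5 W

Q = 437 kW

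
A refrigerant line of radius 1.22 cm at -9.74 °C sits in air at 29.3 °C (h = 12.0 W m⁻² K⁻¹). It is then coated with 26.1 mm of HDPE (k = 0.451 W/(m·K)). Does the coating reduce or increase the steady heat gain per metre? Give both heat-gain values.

increases: 35.9 → 52.1 W/m

Critical radius for a cylinder: r_cr = k/h = 0.0376 m = 3.76 cm.
Outer radius after coating: r₂ = 0.0122 + 0.0261 = 0.0383 m.
r₁ < r_cr < r₂: heat gain rises to a maximum at r_cr then falls. Whether the coating helps depends on whether Q(r₂) has dropped back below Q(r₁).
Bare: R = 1/(2πr₁h) = 1.087 m·K/W; Q = 39.04/1.087 = 35.9 W/m.
Coated: R = R_cond + R_conv = 0.7500 m·K/W; Q = 39.04/0.7500 = 52.1 W/m.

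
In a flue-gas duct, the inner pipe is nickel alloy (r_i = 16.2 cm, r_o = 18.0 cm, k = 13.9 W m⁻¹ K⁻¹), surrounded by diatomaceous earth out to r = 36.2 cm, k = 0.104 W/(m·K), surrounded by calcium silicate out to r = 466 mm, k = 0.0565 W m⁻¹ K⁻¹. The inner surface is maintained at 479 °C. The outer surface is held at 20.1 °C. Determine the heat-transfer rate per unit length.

Resistance network (inner→outer):
  R'_nickel alloy = ln(0.180/0.162)/(2πk) = 0.1054/(2π·13.9) = 0.001206 m·K/W
  R'_diatomaceous earth = ln(0.362/0.180)/(2πk) = 0.6987/(2π·0.104) = 1.069 m·K/W
  R'_calcium silicate = ln(0.466/0.362)/(2πk) = 0.2525/(2π·0.0565) = 0.7114 m·K/W
ΣR = 0.001206 + 1.069 + 0.7114 = 1.782 m·K/W
Q' = ΔT/ΣR = (479 °C − 20.1 °C)/1.782 = 258 W/m

Q' = 258 W/m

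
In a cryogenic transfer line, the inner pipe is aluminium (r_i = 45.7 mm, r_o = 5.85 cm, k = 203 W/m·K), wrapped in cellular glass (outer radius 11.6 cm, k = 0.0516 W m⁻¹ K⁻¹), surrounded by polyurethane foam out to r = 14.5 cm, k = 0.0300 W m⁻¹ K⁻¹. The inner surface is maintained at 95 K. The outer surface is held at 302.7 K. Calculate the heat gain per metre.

Treat each layer as a resistance in series:
  R'_aluminium = ln(0.0585/0.0457)/(2πk) = 0.2469/(2π·203) = 1.936×10^-4 m·K/W
  R'_cellular glass = ln(0.116/0.0585)/(2πk) = 0.6846/(2π·0.0516) = 2.111 m·K/W
  R'_polyurethane foam = ln(0.145/0.116)/(2πk) = 0.2231/(2π·0.0300) = 1.184 m·K/W
ΣR = 1.936×10^-4 + 2.111 + 1.184 = 3.295 m·K/W
Q' = ΔT/ΣR = (95 K − 302.7 K)/3.295 = -63.0 W/m
(Negative Q' ⇒ heat flows inward; heat gain = 63.0 W/m.)

Q' = 63.0 W/m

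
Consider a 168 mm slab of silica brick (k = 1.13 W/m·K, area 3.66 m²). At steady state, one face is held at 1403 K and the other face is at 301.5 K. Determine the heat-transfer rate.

Q = 27.1 kW

Q = kA·ΔT/L = 1.13 × 3.66 × |1403 K − 301.5 K| / 0.168 = 27100 W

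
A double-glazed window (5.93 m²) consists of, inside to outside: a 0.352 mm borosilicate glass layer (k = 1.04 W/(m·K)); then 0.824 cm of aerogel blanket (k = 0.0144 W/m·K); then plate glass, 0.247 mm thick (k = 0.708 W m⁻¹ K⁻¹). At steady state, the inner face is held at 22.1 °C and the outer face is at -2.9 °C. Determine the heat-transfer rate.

Treat each layer as a resistance in series:
  R_borosilicate glass = L/(kA) = 3.52×10^-4/(1.04·5.93) = 5.708×10^-5 K/W
  R_aerogel blanket = L/(kA) = 0.00824/(0.0144·5.93) = 0.09650 K/W
  R_plate glass = L/(kA) = 2.47×10^-4/(0.708·5.93) = 5.883×10^-5 K/W
ΣR = 5.708×10^-5 + 0.09650 + 5.883×10^-5 = 0.09662 K/W
Q = ΔT/ΣR = (22.1 °C − -2.9 °C)/0.09662 = 259 W

Q = 259 W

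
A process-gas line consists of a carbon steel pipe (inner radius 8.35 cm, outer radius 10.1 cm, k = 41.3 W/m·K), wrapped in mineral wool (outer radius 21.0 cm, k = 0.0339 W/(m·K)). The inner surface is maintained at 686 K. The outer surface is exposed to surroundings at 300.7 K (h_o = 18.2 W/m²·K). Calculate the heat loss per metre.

Q' = 111 W/m

Series thermal resistances, inner to outer:
  R'_carbon steel = ln(0.101/0.0835)/(2πk) = 0.1903/(2π·41.3) = 7.332×10^-4 m·K/W
  R'_mineral wool = ln(0.210/0.101)/(2πk) = 0.7320/(2π·0.0339) = 3.437 m·K/W
  R'_conv,out = 1/(2πr h) = 1/(2π·0.210·18.2) = 0.04164 m·K/W
ΣR = 7.332×10^-4 + 3.437 + 0.04164 = 3.479 m·K/W
Q' = ΔT/ΣR = (686 K − 300.7 K)/3.479 = 111 W/m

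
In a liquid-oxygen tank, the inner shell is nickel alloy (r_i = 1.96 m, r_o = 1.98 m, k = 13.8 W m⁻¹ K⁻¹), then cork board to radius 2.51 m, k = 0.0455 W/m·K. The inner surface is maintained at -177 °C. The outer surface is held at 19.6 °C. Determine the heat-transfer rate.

Resistance network (inner→outer):
  R_nickel alloy = (1/1.96 − 1/1.98)/(4πk) = 0.005154/(4π·13.8) = 2.972×10^-5 K/W
  R_cork board = (1/1.98 − 1/2.51)/(4πk) = 0.1066/(4π·0.0455) = 0.1865 K/W
ΣR = 2.972×10^-5 + 0.1865 = 0.1865 K/W
Q = ΔT/ΣR = (-177 °C − 19.6 °C)/0.1865 = -1050 W
(Negative Q ⇒ heat flows inward; heat gain = 1050 W.)

Q = 1050 W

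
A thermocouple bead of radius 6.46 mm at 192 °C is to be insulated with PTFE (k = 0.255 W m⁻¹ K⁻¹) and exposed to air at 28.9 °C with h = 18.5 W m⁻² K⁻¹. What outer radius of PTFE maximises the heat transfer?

r_cr = 2.76 cm

For a sphere, r_cr = 2k_ins/h = 2·0.255/18.5 = 0.0276 m = 2.76 cm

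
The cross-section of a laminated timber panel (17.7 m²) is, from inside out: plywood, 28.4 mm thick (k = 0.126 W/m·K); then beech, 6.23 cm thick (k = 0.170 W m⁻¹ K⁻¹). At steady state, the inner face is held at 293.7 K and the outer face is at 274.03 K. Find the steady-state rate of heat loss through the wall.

Q = 588 W

Treat each layer as a resistance in series:
  R_plywood = L/(kA) = 0.0284/(0.126·17.7) = 0.01273 K/W
  R_beech = L/(kA) = 0.0623/(0.170·17.7) = 0.02070 K/W
ΣR = 0.01273 + 0.02070 = 0.03343 K/W
Q = ΔT/ΣR = (293.7 K − 274.03 K)/0.03343 = 588 W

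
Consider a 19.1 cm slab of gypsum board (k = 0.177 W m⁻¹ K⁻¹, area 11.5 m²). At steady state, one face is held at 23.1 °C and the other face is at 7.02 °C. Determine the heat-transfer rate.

Q = kA·ΔT/L = 0.177 × 11.5 × |23.1 °C − 7.02 °C| / 0.191 = 171 W

Q = 171 W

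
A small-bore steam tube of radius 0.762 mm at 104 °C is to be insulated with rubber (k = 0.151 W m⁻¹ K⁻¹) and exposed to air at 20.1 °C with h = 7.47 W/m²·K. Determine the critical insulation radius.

For a cylinder, r_cr = k_ins/h = 0.151/7.47 = 0.0202 m = 2.02 cm

r_cr = 2.02 cm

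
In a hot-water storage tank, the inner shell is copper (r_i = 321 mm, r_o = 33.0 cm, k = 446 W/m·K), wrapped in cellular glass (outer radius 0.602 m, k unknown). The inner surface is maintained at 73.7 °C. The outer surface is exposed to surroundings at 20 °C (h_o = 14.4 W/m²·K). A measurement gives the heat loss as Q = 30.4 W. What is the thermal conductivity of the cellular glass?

ΣR = ΔT/Q = |73.7 − 20|/30.4 = 1.766 K/W
Known resistances:
  R_copper = (1/0.321 − 1/0.330)/(4πk) = 0.08496/(4π·446) = 1.516×10^-5 K/W
  R_conv,out = 1/(4πr²h) = 1/(4π·0.602²·14.4) = 0.01525 K/W
R_cellular glass = ΣR − ΣR_known = 1.766 − 0.01527 = 1.751 K/W
(1/r₁−1/r₂)/(4πk) = 1.751 ⇒ k = 1.369/(4π·1.751) = 0.0622 W/m·K

k = 0.0622 W/m·K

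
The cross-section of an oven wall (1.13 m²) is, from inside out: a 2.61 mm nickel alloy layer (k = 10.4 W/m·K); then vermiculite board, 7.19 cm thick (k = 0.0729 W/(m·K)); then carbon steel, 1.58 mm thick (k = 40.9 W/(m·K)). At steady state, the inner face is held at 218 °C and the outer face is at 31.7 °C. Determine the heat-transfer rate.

Resistance network (inner→outer):
  R_nickel alloy = L/(kA) = 0.00261/(10.4·1.13) = 2.221×10^-4 K/W
  R_vermiculite board = L/(kA) = 0.0719/(0.0729·1.13) = 0.8728 K/W
  R_carbon steel = L/(kA) = 0.00158/(40.9·1.13) = 3.419×10^-5 K/W
ΣR = 2.221×10^-4 + 0.8728 + 3.419×10^-5 = 0.8731 K/W
Q = ΔT/ΣR = (218 °C − 31.7 °C)/0.8731 = 213 W

Q = 213 W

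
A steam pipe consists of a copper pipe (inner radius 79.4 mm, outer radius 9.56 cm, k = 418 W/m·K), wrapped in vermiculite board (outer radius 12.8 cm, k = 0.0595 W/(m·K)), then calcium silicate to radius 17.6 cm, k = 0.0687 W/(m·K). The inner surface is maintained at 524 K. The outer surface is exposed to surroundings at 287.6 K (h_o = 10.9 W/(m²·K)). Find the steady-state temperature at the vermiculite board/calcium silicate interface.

T = 409 K

Resistance network (inner→outer):
  R'_copper = ln(0.0956/0.0794)/(2πk) = 0.1857/(2π·418) = 7.070×10^-5 m·K/W
  R'_vermiculite board = ln(0.128/0.0956)/(2πk) = 0.2919/(2π·0.0595) = 0.7807 m·K/W
  R'_calcium silicate = ln(0.176/0.128)/(2πk) = 0.3185/(2π·0.0687) = 0.7378 m·K/W
  R'_conv,out = 1/(2πr h) = 1/(2π·0.176·10.9) = 0.08296 m·K/W
ΣR = 7.070×10^-5 + 0.7807 + 0.7378 + 0.08296 = 1.602 m·K/W
Q' = ΔT/ΣR = (524 K − 287.6 K)/1.602 = 147.6 W/m
From the inner boundary to the vermiculite board/calcium silicate interface, ΣR_partial = 0.7808 m·K/W.
T_interface = T_in − Q'·ΣR_partial = 524 K − (147.6)(0.7808) = 409 K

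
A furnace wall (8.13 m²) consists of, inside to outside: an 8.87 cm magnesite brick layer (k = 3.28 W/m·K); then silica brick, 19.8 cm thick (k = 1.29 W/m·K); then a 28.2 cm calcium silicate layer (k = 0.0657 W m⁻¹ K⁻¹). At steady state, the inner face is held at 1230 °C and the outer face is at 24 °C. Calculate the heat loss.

Resistance network (inner→outer):
  R_magnesite brick = L/(kA) = 0.0887/(3.28·8.13) = 0.003326 K/W
  R_silica brick = L/(kA) = 0.198/(1.29·8.13) = 0.01888 K/W
  R_calcium silicate = L/(kA) = 0.282/(0.0657·8.13) = 0.5280 K/W
ΣR = 0.003326 + 0.01888 + 0.5280 = 0.5502 K/W
Q = ΔT/ΣR = (1230 °C − 24 °C)/0.5502 = 2190 W

Q = 2.19 kW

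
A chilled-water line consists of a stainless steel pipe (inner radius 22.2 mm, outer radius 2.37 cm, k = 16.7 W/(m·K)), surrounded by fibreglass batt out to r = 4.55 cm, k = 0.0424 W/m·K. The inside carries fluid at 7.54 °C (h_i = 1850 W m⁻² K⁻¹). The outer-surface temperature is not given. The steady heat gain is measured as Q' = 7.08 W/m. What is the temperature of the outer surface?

Sum the resistances:
  R'_conv,in = 1/(2πr h) = 1/(2π·0.0222·1850) = 0.003875 m·K/W
  R'_stainless steel = ln(0.0237/0.0222)/(2πk) = 0.06538/(2π·16.7) = 6.231×10^-4 m·K/W
  R'_fibreglass batt = ln(0.0455/0.0237)/(2πk) = 0.6522/(2π·0.0424) = 2.448 m·K/W
ΣR = 2.453 m·K/W
ΔT = Q'·ΣR = 7.08 × 2.453 = 17.37 K
Heat flows inward, so T_out = T_in + ΔT = 7.54 + 17.37 = 24.9 °C

T_out = 24.9 °C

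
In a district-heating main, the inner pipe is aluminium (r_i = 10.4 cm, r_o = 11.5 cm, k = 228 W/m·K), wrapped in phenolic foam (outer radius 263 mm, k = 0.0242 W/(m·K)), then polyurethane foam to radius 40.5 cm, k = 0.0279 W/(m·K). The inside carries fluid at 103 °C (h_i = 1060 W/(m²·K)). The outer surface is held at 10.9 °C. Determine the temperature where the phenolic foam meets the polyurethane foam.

Series thermal resistances, inner to outer:
  R'_conv,in = 1/(2πr h) = 1/(2π·0.104·1060) = 0.001444 m·K/W
  R'_aluminium = ln(0.115/0.104)/(2πk) = 0.1005/(2π·228) = 7.018×10^-5 m·K/W
  R'_phenolic foam = ln(0.263/0.115)/(2πk) = 0.8272/(2π·0.0242) = 5.440 m·K/W
  R'_polyurethane foam = ln(0.405/0.263)/(2πk) = 0.4317/(2π·0.0279) = 2.463 m·K/W
ΣR = 0.001444 + 7.018×10^-5 + 5.440 + 2.463 = 7.905 m·K/W
Q' = ΔT/ΣR = (103 °C − 10.9 °C)/7.905 = 11.65 W/m
From the inner boundary to the phenolic foam/polyurethane foam interface, ΣR_partial = 5.442 m·K/W.
T_interface = T_in − Q'·ΣR_partial = 103 °C − (11.65)(5.442) = 39.6 °C

T = 39.6 °C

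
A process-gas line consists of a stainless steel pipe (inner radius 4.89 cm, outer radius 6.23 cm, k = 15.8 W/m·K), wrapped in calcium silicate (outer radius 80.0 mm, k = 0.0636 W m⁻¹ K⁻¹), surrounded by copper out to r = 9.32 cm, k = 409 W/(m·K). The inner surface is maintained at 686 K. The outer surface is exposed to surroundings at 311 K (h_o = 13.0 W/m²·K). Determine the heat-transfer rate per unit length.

Q' = 494 W/m

Series thermal resistances, inner to outer:
  R'_stainless steel = ln(0.0623/0.0489)/(2πk) = 0.2422/(2π·15.8) = 0.002440 m·K/W
  R'_calcium silicate = ln(0.0800/0.0623)/(2πk) = 0.2501/(2π·0.0636) = 0.6258 m·K/W
  R'_copper = ln(0.0932/0.0800)/(2πk) = 0.1527/(2π·409) = 5.943×10^-5 m·K/W
  R'_conv,out = 1/(2πr h) = 1/(2π·0.0932·13.0) = 0.1314 m·K/W
ΣR = 0.002440 + 0.6258 + 5.943×10^-5 + 0.1314 = 0.7597 m·K/W
Q' = ΔT/ΣR = (686 K − 311 K)/0.7597 = 494 W/m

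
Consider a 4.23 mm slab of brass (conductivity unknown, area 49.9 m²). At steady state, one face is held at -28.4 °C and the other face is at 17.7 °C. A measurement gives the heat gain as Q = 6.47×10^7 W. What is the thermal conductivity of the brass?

ΣR = ΔT/Q = |-28.4 − 17.7|/6.47×10^7 = 7.125×10^-7 K/W
L/(kA) = 7.125×10^-7 ⇒ k = 0.00423/(7.125×10^-7·49.9) = 119 W/m·K

k = 119 W/m·K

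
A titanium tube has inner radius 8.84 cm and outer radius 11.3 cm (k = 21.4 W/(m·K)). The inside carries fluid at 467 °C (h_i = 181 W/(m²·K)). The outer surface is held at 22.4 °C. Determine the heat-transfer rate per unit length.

Q' = 37.8 kW/m

Treat each layer as a resistance in series:
  R'_conv,in = 1/(2πr h) = 1/(2π·0.0884·181) = 0.009947 m·K/W
  R'_titanium = ln(0.113/0.0884)/(2πk) = 0.2455/(2π·21.4) = 0.001826 m·K/W
ΣR = 0.009947 + 0.001826 = 0.01177 m·K/W
Q' = ΔT/ΣR = (467 °C − 22.4 °C)/0.01177 = 37800 W/m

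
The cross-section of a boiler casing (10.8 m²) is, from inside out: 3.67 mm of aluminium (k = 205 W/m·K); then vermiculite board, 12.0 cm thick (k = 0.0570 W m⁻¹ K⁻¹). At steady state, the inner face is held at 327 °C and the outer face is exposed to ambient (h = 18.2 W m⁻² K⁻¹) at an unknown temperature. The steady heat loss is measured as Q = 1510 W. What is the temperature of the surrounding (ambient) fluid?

Series resistances:
  R_aluminium = L/(kA) = 0.00367/(205·10.8) = 1.658×10^-6 K/W
  R_vermiculite board = L/(kA) = 0.120/(0.0570·10.8) = 0.1949 K/W
  R_conv,out = 1/(hA) = 1/(18.2·10.8) = 0.005088 K/W
ΣR = 0.2000 K/W
ΔT = Q·ΣR = 1510 × 0.2000 = 302.0 K
Heat flows outward, so T_out = T_in − ΔT = 327 − 302.0 = 25.0 °C

T_out = 25.0 °C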